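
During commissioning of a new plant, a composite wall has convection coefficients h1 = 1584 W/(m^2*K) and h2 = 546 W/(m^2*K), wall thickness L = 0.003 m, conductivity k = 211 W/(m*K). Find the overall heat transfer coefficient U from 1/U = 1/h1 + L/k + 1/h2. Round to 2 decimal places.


1/U = 1/h1 + L/k + 1/h2
1/U = 1/1584 + 0.003/211 + 1/546
1/U = 0.0006313131 + 1.4218e-05 + 0.0018315018
1/U = 0.0024770329
U = 403.71 W/(m^2*K)


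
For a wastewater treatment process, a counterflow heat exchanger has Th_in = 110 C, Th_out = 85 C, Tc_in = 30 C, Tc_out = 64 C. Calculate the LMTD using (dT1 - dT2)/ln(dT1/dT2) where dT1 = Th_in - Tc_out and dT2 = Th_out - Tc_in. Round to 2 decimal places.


dT1 = Th_in - Tc_out = 110 - 64 = 46
dT2 = Th_out - Tc_in = 85 - 30 = 55
LMTD = (dT1 - dT2) / ln(dT1/dT2)
LMTD = (46 - 55) / ln(46/55)
LMTD = 50.37 K


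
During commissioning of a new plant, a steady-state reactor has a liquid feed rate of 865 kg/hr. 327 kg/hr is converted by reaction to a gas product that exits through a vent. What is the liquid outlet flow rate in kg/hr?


Steady-state mass balance on the main outlet: F_out = F_in - F_removed
F_out = 865 - 327
F_out = 538 kg/hr


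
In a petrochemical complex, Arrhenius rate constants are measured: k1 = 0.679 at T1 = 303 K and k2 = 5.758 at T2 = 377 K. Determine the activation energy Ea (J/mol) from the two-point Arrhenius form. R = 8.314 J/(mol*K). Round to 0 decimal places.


Ea = R * ln(k2/k1) / (1/T1 - 1/T2)
ln(k2/k1) = ln(5.758/0.679) = 2.1377243
1/T1 - 1/T2 = 1/303 - 1/377 = 0.000647810139
Ea = 8.314 * 2.1377243 / 0.000647810139
Ea = 27436 J/mol


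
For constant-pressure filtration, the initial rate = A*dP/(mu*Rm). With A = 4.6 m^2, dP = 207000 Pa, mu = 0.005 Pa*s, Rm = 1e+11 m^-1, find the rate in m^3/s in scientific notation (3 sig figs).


rate = A * dP / (mu * Rm)
rate = 4.6 * 207000 / (0.005 * 1e+11)
rate = 952200.0 / 5.000e+08
rate = 1.90e-03 m^3/s


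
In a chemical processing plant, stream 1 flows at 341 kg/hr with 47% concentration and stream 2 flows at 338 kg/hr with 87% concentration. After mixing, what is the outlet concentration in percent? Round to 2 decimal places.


Mass balance on solute: F1*x1 + F2*x2 = F3*x3
F3 = F1 + F2 = 341 + 338 = 679 kg/hr
x3 = (F1*x1 + F2*x2)/F3
x3 = (341*0.47 + 338*0.87) / 679
x3 = 66.91%


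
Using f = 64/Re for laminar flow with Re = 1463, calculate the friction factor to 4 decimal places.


f = 64 / Re
f = 64 / 1463
f = 0.0437


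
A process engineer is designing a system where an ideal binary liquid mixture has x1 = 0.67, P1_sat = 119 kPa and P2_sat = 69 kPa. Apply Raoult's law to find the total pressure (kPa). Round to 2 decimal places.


P = x1*P1_sat + x2*P2_sat
x2 = 1 - x1 = 1 - 0.67 = 0.33
P = 0.67*119 + 0.33*69
P = 79.73 + 22.77
P = 102.50 kPa


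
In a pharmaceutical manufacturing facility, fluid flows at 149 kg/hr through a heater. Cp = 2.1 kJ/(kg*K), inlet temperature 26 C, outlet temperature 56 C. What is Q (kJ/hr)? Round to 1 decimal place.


Q = m_dot * Cp * (T2 - T1)
Q = 149 * 2.1 * (56 - 26)
Q = 149 * 2.1 * 30
Q = 9387.0 kJ/hr


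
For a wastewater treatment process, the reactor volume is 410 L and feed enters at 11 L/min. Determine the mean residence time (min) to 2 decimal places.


tau = V / v0
tau = 410 / 11
tau = 37.27 min


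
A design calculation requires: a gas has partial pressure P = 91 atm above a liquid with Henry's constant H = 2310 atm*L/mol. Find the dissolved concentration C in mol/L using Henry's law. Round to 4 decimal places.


C = P / H
C = 91 / 2310
C = 0.0394 mol/L


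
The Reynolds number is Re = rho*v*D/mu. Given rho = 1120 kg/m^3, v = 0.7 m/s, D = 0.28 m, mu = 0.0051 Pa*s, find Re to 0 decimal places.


Re = rho * v * D / mu
Re = 1120 * 0.7 * 0.28 / 0.0051
Re = 219.52 / 0.0051
Re = 43043


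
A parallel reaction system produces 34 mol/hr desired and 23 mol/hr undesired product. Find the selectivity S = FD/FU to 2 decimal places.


S = desired product rate / undesired product rate
S = 34 / 23
S = 1.48


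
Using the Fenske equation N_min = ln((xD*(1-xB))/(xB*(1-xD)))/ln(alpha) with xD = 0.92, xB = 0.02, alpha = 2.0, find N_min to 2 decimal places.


N_min = ln((xD*(1-xB))/(xB*(1-xD))) / ln(alpha)
Numerator inside ln: 0.9016 / 0.0016 = 563.5
ln(563.5) = 6.334167
ln(alpha) = ln(2.0) = 0.693147
N_min = 6.334167 / 0.693147 = 9.14


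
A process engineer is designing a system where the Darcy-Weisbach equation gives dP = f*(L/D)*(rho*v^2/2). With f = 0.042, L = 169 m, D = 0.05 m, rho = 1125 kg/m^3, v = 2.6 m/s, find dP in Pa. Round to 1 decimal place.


dP = f * (L/D) * (rho*v^2/2)
dP = 0.042 * (169/0.05) * (1125*2.6^2/2)
L/D = 3380.0
rho*v^2/2 = 1125*6.76/2 = 3802.5
dP = 0.042 * 3380.0 * 3802.5
dP = 539802.9 Pa


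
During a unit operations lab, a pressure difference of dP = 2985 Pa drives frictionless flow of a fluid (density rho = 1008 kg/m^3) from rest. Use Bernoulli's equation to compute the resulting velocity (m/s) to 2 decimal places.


v = sqrt(2*dP/rho)
v = sqrt(2*2985/1008)
v = sqrt(5.922619)
v = 2.43 m/s


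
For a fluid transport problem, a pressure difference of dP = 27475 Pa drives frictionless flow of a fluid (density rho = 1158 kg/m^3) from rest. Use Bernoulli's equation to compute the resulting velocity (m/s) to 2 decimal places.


v = sqrt(2*dP/rho)
v = sqrt(2*27475/1158)
v = sqrt(47.452504)
v = 6.89 m/s


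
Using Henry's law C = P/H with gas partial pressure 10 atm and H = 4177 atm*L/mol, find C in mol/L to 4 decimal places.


C = P / H
C = 10 / 4177
C = 0.0024 mol/L


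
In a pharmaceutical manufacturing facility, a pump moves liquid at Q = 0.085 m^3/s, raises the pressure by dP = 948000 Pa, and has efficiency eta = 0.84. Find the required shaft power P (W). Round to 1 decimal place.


P = Q * dP / eta
P = 0.085 * 948000 / 0.84
P = 80580.0 / 0.84
P = 95928.6 W


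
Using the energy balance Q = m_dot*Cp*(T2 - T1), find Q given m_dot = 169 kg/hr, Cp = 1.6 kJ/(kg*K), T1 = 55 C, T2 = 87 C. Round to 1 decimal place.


Q = m_dot * Cp * (T2 - T1)
Q = 169 * 1.6 * (87 - 55)
Q = 169 * 1.6 * 32
Q = 8652.8 kJ/hr


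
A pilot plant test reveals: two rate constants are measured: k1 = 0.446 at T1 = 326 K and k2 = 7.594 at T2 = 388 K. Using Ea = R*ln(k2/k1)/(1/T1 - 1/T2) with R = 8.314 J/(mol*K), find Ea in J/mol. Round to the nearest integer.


Ea = R * ln(k2/k1) / (1/T1 - 1/T2)
ln(k2/k1) = ln(7.594/0.446) = 2.8347948
1/T1 - 1/T2 = 1/326 - 1/388 = 0.000490165075
Ea = 8.314 * 2.8347948 / 0.000490165075
Ea = 48083 J/mol


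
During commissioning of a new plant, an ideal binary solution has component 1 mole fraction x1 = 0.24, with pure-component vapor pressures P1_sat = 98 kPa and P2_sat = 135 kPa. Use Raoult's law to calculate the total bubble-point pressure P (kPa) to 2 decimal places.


P = x1*P1_sat + x2*P2_sat
x2 = 1 - x1 = 1 - 0.24 = 0.76
P = 0.24*98 + 0.76*135
P = 23.52 + 102.6
P = 126.12 kPa


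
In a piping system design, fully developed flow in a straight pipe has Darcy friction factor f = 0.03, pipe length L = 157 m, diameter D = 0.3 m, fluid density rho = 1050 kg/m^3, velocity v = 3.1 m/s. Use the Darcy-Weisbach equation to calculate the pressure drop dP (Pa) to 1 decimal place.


dP = f * (L/D) * (rho*v^2/2)
dP = 0.03 * (157/0.3) * (1050*3.1^2/2)
L/D = 523.33333333
rho*v^2/2 = 1050*9.61/2 = 5045.25
dP = 0.03 * 523.33333333 * 5045.25
dP = 79210.4 Pa


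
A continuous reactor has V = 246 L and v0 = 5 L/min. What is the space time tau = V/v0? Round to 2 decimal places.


tau = V / v0
tau = 246 / 5
tau = 49.20 min


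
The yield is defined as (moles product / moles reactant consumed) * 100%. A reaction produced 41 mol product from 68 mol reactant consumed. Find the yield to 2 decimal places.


Yield = (moles product / moles consumed) * 100%
Yield = (41 / 68) * 100
Yield = 0.6029 * 100
Yield = 60.29%


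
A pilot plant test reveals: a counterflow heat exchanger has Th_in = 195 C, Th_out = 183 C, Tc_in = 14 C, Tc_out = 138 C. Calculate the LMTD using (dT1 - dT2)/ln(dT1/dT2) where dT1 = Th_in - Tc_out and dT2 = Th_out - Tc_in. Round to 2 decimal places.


dT1 = Th_in - Tc_out = 195 - 138 = 57
dT2 = Th_out - Tc_in = 183 - 14 = 169
LMTD = (dT1 - dT2) / ln(dT1/dT2)
LMTD = (57 - 169) / ln(57/169)
LMTD = 103.05 K


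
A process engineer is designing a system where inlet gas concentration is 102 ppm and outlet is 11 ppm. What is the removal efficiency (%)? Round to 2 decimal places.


Efficiency = (G_in - G_out) / G_in * 100%
Efficiency = (102 - 11) / 102 * 100
Efficiency = 91 / 102 * 100
Efficiency = 89.22%


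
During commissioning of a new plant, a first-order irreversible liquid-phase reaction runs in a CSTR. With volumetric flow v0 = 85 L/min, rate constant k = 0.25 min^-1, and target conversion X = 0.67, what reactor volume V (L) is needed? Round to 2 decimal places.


V = v0 * X / (k * (1 - X))
V = 85 * 0.67 / (0.25 * (1 - 0.67))
V = 56.95 / (0.25 * 0.33)
V = 56.95 / 0.0825
V = 690.30 L


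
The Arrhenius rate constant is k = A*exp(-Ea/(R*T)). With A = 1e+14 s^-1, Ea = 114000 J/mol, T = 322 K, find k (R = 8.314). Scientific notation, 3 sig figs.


k = A * exp(-Ea/(R*T))
k = 1e+14 * exp(-114000 / (8.314 * 322))
k = 1e+14 * exp(-42.583265)
k = 3.21e-05


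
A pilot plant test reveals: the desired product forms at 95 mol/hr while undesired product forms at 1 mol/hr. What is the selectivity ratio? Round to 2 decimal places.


S = desired product rate / undesired product rate
S = 95 / 1
S = 95.00


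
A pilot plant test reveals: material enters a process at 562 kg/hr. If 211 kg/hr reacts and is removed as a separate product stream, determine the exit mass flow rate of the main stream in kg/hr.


Steady-state mass balance on the main outlet: F_out = F_in - F_removed
F_out = 562 - 211
F_out = 351 kg/hr


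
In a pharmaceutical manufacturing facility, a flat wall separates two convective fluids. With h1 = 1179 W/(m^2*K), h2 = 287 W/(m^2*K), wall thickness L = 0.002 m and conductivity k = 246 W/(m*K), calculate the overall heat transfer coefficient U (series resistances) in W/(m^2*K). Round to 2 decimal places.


1/U = 1/h1 + L/k + 1/h2
1/U = 1/1179 + 0.002/246 + 1/287
1/U = 0.0008481764 + 8.1301e-06 + 0.0034843206
1/U = 0.0043406271
U = 230.38 W/(m^2*K)


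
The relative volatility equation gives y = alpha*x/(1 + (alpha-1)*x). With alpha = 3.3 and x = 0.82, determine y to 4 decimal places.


y = alpha*x / (1 + (alpha-1)*x)
y = 3.3*0.82 / (1 + (3.3-1)*0.82)
y = 2.706 / (1 + 1.886)
y = 2.706 / 2.886
y = 0.9376


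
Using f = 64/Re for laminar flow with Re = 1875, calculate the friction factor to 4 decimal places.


f = 64 / Re
f = 64 / 1875
f = 0.0341


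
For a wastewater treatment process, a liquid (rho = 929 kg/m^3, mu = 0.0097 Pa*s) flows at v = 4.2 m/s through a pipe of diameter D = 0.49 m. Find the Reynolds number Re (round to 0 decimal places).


Re = rho * v * D / mu
Re = 929 * 4.2 * 0.49 / 0.0097
Re = 1911.882 / 0.0097
Re = 197101


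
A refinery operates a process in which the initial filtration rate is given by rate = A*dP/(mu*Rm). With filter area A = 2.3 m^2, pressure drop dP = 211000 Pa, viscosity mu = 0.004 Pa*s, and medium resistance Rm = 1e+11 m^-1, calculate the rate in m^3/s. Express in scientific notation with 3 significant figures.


rate = A * dP / (mu * Rm)
rate = 2.3 * 211000 / (0.004 * 1e+11)
rate = 485300.0 / 4.000e+08
rate = 1.21e-03 m^3/s


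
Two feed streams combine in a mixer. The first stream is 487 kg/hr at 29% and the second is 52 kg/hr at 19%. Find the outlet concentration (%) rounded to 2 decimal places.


Mass balance on solute: F1*x1 + F2*x2 = F3*x3
F3 = F1 + F2 = 487 + 52 = 539 kg/hr
x3 = (F1*x1 + F2*x2)/F3
x3 = (487*0.29 + 52*0.19) / 539
x3 = 28.04%


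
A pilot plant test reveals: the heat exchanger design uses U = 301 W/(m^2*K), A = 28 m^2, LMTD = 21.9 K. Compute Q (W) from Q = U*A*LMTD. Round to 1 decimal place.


Q = U * A * LMTD
Q = 301 * 28 * 21.9
Q = 184573.2 W


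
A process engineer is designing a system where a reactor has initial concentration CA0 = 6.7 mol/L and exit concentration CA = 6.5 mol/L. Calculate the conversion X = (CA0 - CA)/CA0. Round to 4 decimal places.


X = (CA0 - CA) / CA0
X = (6.7 - 6.5) / 6.7
X = 0.2 / 6.7
X = 0.0299


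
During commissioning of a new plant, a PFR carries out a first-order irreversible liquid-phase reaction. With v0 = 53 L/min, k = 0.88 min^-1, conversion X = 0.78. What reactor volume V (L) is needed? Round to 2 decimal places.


V = (v0/k) * ln(1/(1-X))
V = (53/0.88) * ln(1/(1-0.78))
V = 60.227273 * ln(4.545455)
V = 60.227273 * 1.514128
V = 91.19 L


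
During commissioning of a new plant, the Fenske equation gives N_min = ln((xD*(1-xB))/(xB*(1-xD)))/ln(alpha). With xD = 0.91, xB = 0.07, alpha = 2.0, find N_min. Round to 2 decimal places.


N_min = ln((xD*(1-xB))/(xB*(1-xD))) / ln(alpha)
Numerator inside ln: 0.8463 / 0.0063 = 134.333333
ln(134.333333) = 4.900324
ln(alpha) = ln(2.0) = 0.693147
N_min = 4.900324 / 0.693147 = 7.07


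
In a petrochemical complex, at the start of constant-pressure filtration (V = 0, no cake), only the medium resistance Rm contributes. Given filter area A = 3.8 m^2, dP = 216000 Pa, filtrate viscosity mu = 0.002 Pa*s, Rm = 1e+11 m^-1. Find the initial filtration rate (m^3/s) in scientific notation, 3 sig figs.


rate = A * dP / (mu * Rm)
rate = 3.8 * 216000 / (0.002 * 1e+11)
rate = 820800.0 / 2.000e+08
rate = 4.10e-03 m^3/s


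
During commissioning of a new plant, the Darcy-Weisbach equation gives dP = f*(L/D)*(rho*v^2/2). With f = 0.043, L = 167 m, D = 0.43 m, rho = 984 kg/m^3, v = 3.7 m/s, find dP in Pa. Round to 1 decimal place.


dP = f * (L/D) * (rho*v^2/2)
dP = 0.043 * (167/0.43) * (984*3.7^2/2)
L/D = 388.37209302
rho*v^2/2 = 984*13.69/2 = 6735.48
dP = 0.043 * 388.37209302 * 6735.48
dP = 112482.5 Pa


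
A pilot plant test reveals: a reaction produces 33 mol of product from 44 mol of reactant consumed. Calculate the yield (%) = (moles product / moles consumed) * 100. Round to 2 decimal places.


Yield = (moles product / moles consumed) * 100%
Yield = (33 / 44) * 100
Yield = 0.75 * 100
Yield = 75.00%


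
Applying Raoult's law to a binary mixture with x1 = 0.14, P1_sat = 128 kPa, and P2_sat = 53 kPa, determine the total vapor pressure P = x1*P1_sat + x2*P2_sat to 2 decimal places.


P = x1*P1_sat + x2*P2_sat
x2 = 1 - x1 = 1 - 0.14 = 0.86
P = 0.14*128 + 0.86*53
P = 17.92 + 45.58
P = 63.50 kPa


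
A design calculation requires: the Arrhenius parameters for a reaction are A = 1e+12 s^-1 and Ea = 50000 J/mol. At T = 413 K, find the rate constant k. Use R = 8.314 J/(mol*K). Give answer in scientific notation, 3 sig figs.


k = A * exp(-Ea/(R*T))
k = 1e+12 * exp(-50000 / (8.314 * 413))
k = 1e+12 * exp(-14.561628)
k = 4.74e+05


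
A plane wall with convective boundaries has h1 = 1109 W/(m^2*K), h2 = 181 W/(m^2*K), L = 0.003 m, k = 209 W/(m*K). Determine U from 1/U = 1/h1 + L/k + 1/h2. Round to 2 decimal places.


1/U = 1/h1 + L/k + 1/h2
1/U = 1/1109 + 0.003/209 + 1/181
1/U = 0.0009017133 + 1.43541e-05 + 0.0055248619
1/U = 0.0064409293
U = 155.26 W/(m^2*K)


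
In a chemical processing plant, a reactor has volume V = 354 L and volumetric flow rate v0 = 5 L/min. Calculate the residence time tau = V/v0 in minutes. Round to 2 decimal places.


tau = V / v0
tau = 354 / 5
tau = 70.80 min


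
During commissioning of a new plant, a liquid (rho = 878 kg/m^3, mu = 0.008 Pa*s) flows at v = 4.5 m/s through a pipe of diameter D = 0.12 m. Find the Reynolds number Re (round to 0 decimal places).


Re = rho * v * D / mu
Re = 878 * 4.5 * 0.12 / 0.008
Re = 474.12 / 0.008
Re = 59265


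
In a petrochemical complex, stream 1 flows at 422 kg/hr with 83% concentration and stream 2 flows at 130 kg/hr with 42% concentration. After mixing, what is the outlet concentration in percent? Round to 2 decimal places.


Mass balance on solute: F1*x1 + F2*x2 = F3*x3
F3 = F1 + F2 = 422 + 130 = 552 kg/hr
x3 = (F1*x1 + F2*x2)/F3
x3 = (422*0.83 + 130*0.42) / 552
x3 = 73.34%


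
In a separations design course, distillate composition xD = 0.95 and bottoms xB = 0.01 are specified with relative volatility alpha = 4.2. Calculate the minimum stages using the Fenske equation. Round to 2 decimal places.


N_min = ln((xD*(1-xB))/(xB*(1-xD))) / ln(alpha)
Numerator inside ln: 0.9405 / 0.0005 = 1881.0
ln(1881.0) = 7.539559
ln(alpha) = ln(4.2) = 1.435085
N_min = 7.539559 / 1.435085 = 5.25


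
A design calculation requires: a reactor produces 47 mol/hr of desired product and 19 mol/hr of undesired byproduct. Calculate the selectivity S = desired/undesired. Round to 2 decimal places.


S = desired product rate / undesired product rate
S = 47 / 19
S = 2.47


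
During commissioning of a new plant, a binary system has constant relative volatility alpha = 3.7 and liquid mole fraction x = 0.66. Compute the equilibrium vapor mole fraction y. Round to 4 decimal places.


y = alpha*x / (1 + (alpha-1)*x)
y = 3.7*0.66 / (1 + (3.7-1)*0.66)
y = 2.442 / (1 + 1.782)
y = 2.442 / 2.782
y = 0.8778


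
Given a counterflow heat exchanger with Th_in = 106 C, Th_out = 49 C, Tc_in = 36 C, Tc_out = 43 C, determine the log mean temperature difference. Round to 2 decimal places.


dT1 = Th_in - Tc_out = 106 - 43 = 63
dT2 = Th_out - Tc_in = 49 - 36 = 13
LMTD = (dT1 - dT2) / ln(dT1/dT2)
LMTD = (63 - 13) / ln(63/13)
LMTD = 31.68 K


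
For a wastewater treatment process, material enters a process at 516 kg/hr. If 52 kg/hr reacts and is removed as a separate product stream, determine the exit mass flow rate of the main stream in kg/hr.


Steady-state mass balance on the main outlet: F_out = F_in - F_removed
F_out = 516 - 52
F_out = 464 kg/hr


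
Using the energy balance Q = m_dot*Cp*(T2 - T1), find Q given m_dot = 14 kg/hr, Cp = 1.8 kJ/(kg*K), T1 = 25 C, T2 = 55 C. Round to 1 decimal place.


Q = m_dot * Cp * (T2 - T1)
Q = 14 * 1.8 * (55 - 25)
Q = 14 * 1.8 * 30
Q = 756.0 kJ/hr


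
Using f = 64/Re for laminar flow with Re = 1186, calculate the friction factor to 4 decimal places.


f = 64 / Re
f = 64 / 1186
f = 0.0540


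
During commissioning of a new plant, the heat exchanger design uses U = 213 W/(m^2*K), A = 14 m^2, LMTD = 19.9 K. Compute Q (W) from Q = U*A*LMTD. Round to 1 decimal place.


Q = U * A * LMTD
Q = 213 * 14 * 19.9
Q = 59341.8 W


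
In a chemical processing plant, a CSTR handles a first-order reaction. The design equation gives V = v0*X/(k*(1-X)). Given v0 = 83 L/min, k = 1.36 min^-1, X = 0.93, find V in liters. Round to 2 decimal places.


V = v0 * X / (k * (1 - X))
V = 83 * 0.93 / (1.36 * (1 - 0.93))
V = 77.19 / (1.36 * 0.07)
V = 77.19 / 0.0952
V = 810.82 L


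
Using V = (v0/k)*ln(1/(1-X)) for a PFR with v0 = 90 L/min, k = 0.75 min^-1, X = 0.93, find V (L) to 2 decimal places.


V = (v0/k) * ln(1/(1-X))
V = (90/0.75) * ln(1/(1-0.93))
V = 120.0 * ln(14.285714)
V = 120.0 * 2.65926
V = 319.11 L


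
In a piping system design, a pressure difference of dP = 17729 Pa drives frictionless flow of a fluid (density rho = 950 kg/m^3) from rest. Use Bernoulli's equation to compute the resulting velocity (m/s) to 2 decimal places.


v = sqrt(2*dP/rho)
v = sqrt(2*17729/950)
v = sqrt(37.324211)
v = 6.11 m/s


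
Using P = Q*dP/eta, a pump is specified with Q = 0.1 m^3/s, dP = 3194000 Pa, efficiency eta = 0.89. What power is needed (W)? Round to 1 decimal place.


P = Q * dP / eta
P = 0.1 * 3194000 / 0.89
P = 319400.0 / 0.89
P = 358876.4 W


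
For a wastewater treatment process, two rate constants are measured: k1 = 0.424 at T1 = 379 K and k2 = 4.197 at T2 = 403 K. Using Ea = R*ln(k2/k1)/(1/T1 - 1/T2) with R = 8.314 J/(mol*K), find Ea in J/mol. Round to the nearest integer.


Ea = R * ln(k2/k1) / (1/T1 - 1/T2)
ln(k2/k1) = ln(4.197/0.424) = 2.2923918
1/T1 - 1/T2 = 1/379 - 1/403 = 0.000157132849
Ea = 8.314 * 2.2923918 / 0.000157132849
Ea = 121292 J/mol


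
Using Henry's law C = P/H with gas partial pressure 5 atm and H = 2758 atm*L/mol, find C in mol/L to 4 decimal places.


C = P / H
C = 5 / 2758
C = 0.0018 mol/L


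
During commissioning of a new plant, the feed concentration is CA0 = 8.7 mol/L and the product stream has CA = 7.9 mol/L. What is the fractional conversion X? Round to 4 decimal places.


X = (CA0 - CA) / CA0
X = (8.7 - 7.9) / 8.7
X = 0.8 / 8.7
X = 0.0920


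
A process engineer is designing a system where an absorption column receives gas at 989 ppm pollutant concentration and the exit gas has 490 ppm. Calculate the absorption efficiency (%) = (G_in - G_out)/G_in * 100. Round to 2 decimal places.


Efficiency = (G_in - G_out) / G_in * 100%
Efficiency = (989 - 490) / 989 * 100
Efficiency = 499 / 989 * 100
Efficiency = 50.46%


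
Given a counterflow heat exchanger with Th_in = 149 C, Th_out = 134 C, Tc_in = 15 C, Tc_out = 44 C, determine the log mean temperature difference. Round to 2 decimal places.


dT1 = Th_in - Tc_out = 149 - 44 = 105
dT2 = Th_out - Tc_in = 134 - 15 = 119
LMTD = (dT1 - dT2) / ln(dT1/dT2)
LMTD = (105 - 119) / ln(105/119)
LMTD = 111.85 K


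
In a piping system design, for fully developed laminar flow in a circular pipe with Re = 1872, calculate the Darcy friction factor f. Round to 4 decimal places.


f = 64 / Re
f = 64 / 1872
f = 0.0342


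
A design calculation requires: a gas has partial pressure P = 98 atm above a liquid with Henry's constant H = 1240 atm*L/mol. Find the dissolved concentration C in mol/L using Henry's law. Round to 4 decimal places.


C = P / H
C = 98 / 1240
C = 0.0790 mol/L


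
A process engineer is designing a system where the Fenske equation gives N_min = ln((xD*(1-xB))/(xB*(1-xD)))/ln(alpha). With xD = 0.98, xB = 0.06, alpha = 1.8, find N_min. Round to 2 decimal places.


N_min = ln((xD*(1-xB))/(xB*(1-xD))) / ln(alpha)
Numerator inside ln: 0.9212 / 0.0012 = 767.666667
ln(767.666667) = 6.643356
ln(alpha) = ln(1.8) = 0.587787
N_min = 6.643356 / 0.587787 = 11.30


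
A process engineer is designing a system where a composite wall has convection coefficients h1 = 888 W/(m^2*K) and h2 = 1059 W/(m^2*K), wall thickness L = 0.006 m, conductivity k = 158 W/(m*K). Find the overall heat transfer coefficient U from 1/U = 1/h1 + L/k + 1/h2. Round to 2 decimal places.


1/U = 1/h1 + L/k + 1/h2
1/U = 1/888 + 0.006/158 + 1/1059
1/U = 0.0011261261 + 3.79747e-05 + 0.0009442871
1/U = 0.0021083879
U = 474.30 W/(m^2*K)


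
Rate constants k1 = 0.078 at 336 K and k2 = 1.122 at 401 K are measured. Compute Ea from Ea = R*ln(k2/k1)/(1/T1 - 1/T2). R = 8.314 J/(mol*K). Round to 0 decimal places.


Ea = R * ln(k2/k1) / (1/T1 - 1/T2)
ln(k2/k1) = ln(1.122/0.078) = 2.6661593
1/T1 - 1/T2 = 1/336 - 1/401 = 0.00048242489
Ea = 8.314 * 2.6661593 / 0.00048242489
Ea = 45948 J/mol


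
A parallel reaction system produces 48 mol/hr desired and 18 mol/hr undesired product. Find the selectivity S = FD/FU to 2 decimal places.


S = desired product rate / undesired product rate
S = 48 / 18
S = 2.67


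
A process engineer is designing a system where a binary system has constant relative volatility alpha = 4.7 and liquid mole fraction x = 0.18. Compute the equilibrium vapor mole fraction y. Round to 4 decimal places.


y = alpha*x / (1 + (alpha-1)*x)
y = 4.7*0.18 / (1 + (4.7-1)*0.18)
y = 0.846 / (1 + 0.666)
y = 0.846 / 1.666
y = 0.5078


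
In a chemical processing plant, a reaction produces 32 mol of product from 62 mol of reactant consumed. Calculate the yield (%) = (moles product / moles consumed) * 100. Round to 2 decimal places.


Yield = (moles product / moles consumed) * 100%
Yield = (32 / 62) * 100
Yield = 0.5161 * 100
Yield = 51.61%


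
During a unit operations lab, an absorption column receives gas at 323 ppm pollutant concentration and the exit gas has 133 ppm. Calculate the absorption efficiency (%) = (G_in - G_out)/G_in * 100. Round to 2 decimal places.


Efficiency = (G_in - G_out) / G_in * 100%
Efficiency = (323 - 133) / 323 * 100
Efficiency = 190 / 323 * 100
Efficiency = 58.82%


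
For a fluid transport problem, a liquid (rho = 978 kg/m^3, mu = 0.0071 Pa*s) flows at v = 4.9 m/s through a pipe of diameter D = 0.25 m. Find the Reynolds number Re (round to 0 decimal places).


Re = rho * v * D / mu
Re = 978 * 4.9 * 0.25 / 0.0071
Re = 1198.05 / 0.0071
Re = 168739


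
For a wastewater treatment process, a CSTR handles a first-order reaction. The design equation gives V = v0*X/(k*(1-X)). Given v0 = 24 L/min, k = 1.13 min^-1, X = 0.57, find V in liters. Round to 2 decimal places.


V = v0 * X / (k * (1 - X))
V = 24 * 0.57 / (1.13 * (1 - 0.57))
V = 13.68 / (1.13 * 0.43)
V = 13.68 / 0.4859
V = 28.15 L


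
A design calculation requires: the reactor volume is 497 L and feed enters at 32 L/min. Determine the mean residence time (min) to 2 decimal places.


tau = V / v0
tau = 497 / 32
tau = 15.53 min


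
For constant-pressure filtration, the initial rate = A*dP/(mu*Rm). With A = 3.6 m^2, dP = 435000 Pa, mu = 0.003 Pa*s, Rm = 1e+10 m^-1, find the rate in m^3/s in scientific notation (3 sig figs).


rate = A * dP / (mu * Rm)
rate = 3.6 * 435000 / (0.003 * 1e+10)
rate = 1566000.0 / 3.000e+07
rate = 5.22e-02 m^3/s


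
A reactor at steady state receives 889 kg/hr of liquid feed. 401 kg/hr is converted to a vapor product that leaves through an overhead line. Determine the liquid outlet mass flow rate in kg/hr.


Steady-state mass balance on the main outlet: F_out = F_in - F_removed
F_out = 889 - 401
F_out = 488 kg/hr


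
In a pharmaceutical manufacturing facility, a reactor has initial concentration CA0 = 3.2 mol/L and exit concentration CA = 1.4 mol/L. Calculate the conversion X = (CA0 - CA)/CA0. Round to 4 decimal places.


X = (CA0 - CA) / CA0
X = (3.2 - 1.4) / 3.2
X = 1.8 / 3.2
X = 0.5625


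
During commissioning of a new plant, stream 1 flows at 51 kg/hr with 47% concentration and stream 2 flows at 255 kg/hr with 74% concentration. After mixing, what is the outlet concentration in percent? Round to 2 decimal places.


Mass balance on solute: F1*x1 + F2*x2 = F3*x3
F3 = F1 + F2 = 51 + 255 = 306 kg/hr
x3 = (F1*x1 + F2*x2)/F3
x3 = (51*0.47 + 255*0.74) / 306
x3 = 69.50%


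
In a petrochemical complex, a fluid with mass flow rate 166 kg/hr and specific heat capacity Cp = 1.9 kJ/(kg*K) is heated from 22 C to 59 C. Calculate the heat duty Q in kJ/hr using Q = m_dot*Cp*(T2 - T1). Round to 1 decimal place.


Q = m_dot * Cp * (T2 - T1)
Q = 166 * 1.9 * (59 - 22)
Q = 166 * 1.9 * 37
Q = 11669.8 kJ/hr


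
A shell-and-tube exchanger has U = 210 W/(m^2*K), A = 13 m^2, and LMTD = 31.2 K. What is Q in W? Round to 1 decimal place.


Q = U * A * LMTD
Q = 210 * 13 * 31.2
Q = 85176.0 W


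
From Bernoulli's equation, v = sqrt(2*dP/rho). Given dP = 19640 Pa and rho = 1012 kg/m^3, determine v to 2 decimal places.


v = sqrt(2*dP/rho)
v = sqrt(2*19640/1012)
v = sqrt(38.814229)
v = 6.23 m/s


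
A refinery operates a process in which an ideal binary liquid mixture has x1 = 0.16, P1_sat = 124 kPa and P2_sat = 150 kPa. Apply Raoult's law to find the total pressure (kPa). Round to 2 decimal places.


P = x1*P1_sat + x2*P2_sat
x2 = 1 - x1 = 1 - 0.16 = 0.84
P = 0.16*124 + 0.84*150
P = 19.84 + 126.0
P = 145.84 kPa


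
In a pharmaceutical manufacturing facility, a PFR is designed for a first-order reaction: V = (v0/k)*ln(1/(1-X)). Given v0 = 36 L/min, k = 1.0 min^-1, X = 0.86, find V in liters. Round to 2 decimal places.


V = (v0/k) * ln(1/(1-X))
V = (36/1.0) * ln(1/(1-0.86))
V = 36.0 * ln(7.142857)
V = 36.0 * 1.966113
V = 70.78 L


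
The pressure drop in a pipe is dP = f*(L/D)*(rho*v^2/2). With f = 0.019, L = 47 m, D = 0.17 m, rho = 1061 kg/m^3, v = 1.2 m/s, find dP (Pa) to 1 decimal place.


dP = f * (L/D) * (rho*v^2/2)
dP = 0.019 * (47/0.17) * (1061*1.2^2/2)
L/D = 276.47058824
rho*v^2/2 = 1061*1.44/2 = 763.92
dP = 0.019 * 276.47058824 * 763.92
dP = 4012.8 Pa


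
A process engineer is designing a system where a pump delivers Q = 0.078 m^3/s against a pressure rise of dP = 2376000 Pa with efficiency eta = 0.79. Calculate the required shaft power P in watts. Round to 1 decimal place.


P = Q * dP / eta
P = 0.078 * 2376000 / 0.79
P = 185328.0 / 0.79
P = 234592.4 W


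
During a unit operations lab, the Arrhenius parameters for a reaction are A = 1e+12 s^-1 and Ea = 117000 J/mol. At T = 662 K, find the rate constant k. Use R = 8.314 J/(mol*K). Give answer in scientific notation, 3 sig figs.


k = A * exp(-Ea/(R*T))
k = 1e+12 * exp(-117000 / (8.314 * 662))
k = 1e+12 * exp(-21.257777)
k = 5.86e+02


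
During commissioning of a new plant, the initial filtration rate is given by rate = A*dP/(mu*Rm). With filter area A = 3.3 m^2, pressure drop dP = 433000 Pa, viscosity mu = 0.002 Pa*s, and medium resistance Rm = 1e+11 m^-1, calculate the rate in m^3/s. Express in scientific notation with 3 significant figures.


rate = A * dP / (mu * Rm)
rate = 3.3 * 433000 / (0.002 * 1e+11)
rate = 1428900.0 / 2.000e+08
rate = 7.14e-03 m^3/s


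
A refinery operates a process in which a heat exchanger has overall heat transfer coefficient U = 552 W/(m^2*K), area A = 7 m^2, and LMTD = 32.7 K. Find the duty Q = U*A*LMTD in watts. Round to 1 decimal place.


Q = U * A * LMTD
Q = 552 * 7 * 32.7
Q = 126352.8 W


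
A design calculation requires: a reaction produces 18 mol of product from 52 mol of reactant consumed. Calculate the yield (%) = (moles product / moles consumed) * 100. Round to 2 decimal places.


Yield = (moles product / moles consumed) * 100%
Yield = (18 / 52) * 100
Yield = 0.3462 * 100
Yield = 34.62%


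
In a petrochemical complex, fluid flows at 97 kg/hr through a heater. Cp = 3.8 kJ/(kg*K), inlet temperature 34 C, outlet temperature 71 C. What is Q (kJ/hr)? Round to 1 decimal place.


Q = m_dot * Cp * (T2 - T1)
Q = 97 * 3.8 * (71 - 34)
Q = 97 * 3.8 * 37
Q = 13638.2 kJ/hr


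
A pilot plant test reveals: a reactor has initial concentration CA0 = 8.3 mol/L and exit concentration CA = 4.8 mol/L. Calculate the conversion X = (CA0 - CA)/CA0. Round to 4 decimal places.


X = (CA0 - CA) / CA0
X = (8.3 - 4.8) / 8.3
X = 3.5 / 8.3
X = 0.4217


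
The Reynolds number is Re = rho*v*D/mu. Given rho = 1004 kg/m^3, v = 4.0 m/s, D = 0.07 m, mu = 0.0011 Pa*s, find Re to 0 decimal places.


Re = rho * v * D / mu
Re = 1004 * 4.0 * 0.07 / 0.0011
Re = 281.12 / 0.0011
Re = 255564


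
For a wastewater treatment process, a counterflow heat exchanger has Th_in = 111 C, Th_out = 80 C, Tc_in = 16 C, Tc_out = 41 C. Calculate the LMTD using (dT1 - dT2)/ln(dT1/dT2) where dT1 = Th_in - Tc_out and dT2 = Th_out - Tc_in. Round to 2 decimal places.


dT1 = Th_in - Tc_out = 111 - 41 = 70
dT2 = Th_out - Tc_in = 80 - 16 = 64
LMTD = (dT1 - dT2) / ln(dT1/dT2)
LMTD = (70 - 64) / ln(70/64)
LMTD = 66.96 K


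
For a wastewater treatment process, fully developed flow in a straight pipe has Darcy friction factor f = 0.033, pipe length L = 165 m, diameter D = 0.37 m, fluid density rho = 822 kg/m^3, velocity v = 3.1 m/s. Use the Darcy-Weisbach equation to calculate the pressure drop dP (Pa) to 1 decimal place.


dP = f * (L/D) * (rho*v^2/2)
dP = 0.033 * (165/0.37) * (822*3.1^2/2)
L/D = 445.94594595
rho*v^2/2 = 822*9.61/2 = 3949.71
dP = 0.033 * 445.94594595 * 3949.71
dP = 58124.8 Pa


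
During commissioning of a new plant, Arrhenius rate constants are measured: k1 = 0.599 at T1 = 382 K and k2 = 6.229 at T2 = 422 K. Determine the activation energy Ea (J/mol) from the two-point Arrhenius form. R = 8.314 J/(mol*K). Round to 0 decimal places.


Ea = R * ln(k2/k1) / (1/T1 - 1/T2)
ln(k2/k1) = ln(6.229/0.599) = 2.3417095
1/T1 - 1/T2 = 1/382 - 1/422 = 0.000248132801
Ea = 8.314 * 2.3417095 / 0.000248132801
Ea = 78462 J/mol


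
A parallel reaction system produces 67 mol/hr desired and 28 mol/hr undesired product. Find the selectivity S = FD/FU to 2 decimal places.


S = desired product rate / undesired product rate
S = 67 / 28
S = 2.39


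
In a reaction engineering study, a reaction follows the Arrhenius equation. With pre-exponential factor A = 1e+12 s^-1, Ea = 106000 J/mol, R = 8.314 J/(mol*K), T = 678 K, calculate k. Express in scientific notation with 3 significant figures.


k = A * exp(-Ea/(R*T))
k = 1e+12 * exp(-106000 / (8.314 * 678))
k = 1e+12 * exp(-18.804689)
k = 6.81e+03


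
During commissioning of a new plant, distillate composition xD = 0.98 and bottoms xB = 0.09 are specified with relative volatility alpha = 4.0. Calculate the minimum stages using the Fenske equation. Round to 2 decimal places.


N_min = ln((xD*(1-xB))/(xB*(1-xD))) / ln(alpha)
Numerator inside ln: 0.8918 / 0.0018 = 495.444444
ln(495.444444) = 6.205455
ln(alpha) = ln(4.0) = 1.386294
N_min = 6.205455 / 1.386294 = 4.48


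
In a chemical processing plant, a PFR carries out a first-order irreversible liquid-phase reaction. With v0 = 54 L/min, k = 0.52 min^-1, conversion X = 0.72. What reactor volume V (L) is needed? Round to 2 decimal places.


V = (v0/k) * ln(1/(1-X))
V = (54/0.52) * ln(1/(1-0.72))
V = 103.846154 * ln(3.571429)
V = 103.846154 * 1.272966
V = 132.19 L


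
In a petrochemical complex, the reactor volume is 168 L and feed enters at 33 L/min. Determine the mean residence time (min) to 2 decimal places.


tau = V / v0
tau = 168 / 33
tau = 5.09 min


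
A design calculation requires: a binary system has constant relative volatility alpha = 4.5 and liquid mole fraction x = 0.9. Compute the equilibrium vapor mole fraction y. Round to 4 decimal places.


y = alpha*x / (1 + (alpha-1)*x)
y = 4.5*0.9 / (1 + (4.5-1)*0.9)
y = 4.05 / (1 + 3.15)
y = 4.05 / 4.15
y = 0.9759


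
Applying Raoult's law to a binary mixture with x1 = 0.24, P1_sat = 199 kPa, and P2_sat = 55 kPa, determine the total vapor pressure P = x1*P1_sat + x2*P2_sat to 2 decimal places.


P = x1*P1_sat + x2*P2_sat
x2 = 1 - x1 = 1 - 0.24 = 0.76
P = 0.24*199 + 0.76*55
P = 47.76 + 41.8
P = 89.56 kPa


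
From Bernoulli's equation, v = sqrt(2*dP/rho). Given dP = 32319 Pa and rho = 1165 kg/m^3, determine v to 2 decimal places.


v = sqrt(2*dP/rho)
v = sqrt(2*32319/1165)
v = sqrt(55.483262)
v = 7.45 m/s


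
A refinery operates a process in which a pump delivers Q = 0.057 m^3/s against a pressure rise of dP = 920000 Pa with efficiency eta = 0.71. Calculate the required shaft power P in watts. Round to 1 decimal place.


P = Q * dP / eta
P = 0.057 * 920000 / 0.71
P = 52440.0 / 0.71
P = 73859.2 W


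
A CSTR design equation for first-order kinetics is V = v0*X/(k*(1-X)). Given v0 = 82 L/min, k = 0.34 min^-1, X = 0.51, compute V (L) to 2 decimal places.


V = v0 * X / (k * (1 - X))
V = 82 * 0.51 / (0.34 * (1 - 0.51))
V = 41.82 / (0.34 * 0.49)
V = 41.82 / 0.1666
V = 251.02 L


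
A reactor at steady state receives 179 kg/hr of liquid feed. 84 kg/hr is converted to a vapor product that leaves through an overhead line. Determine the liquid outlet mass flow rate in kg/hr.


Steady-state mass balance on the main outlet: F_out = F_in - F_removed
F_out = 179 - 84
F_out = 95 kg/hr


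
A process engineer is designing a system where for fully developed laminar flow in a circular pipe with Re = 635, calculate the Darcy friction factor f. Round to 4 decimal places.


f = 64 / Re
f = 64 / 635
f = 0.1008


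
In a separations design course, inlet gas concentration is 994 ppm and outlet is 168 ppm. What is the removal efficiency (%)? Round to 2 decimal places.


Efficiency = (G_in - G_out) / G_in * 100%
Efficiency = (994 - 168) / 994 * 100
Efficiency = 826 / 994 * 100
Efficiency = 83.10%


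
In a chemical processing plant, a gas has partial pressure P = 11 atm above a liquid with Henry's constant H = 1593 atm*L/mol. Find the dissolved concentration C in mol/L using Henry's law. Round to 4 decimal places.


C = P / H
C = 11 / 1593
C = 0.0069 mol/L


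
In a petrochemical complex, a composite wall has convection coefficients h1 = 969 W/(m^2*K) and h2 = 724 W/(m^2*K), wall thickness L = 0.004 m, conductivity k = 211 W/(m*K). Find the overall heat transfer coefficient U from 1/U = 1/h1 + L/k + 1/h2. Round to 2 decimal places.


1/U = 1/h1 + L/k + 1/h2
1/U = 1/969 + 0.004/211 + 1/724
1/U = 0.0010319917 + 1.89573e-05 + 0.0013812155
1/U = 0.0024321645
U = 411.16 W/(m^2*K)


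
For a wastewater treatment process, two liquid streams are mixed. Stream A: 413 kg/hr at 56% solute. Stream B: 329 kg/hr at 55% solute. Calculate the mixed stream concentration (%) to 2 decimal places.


Mass balance on solute: F1*x1 + F2*x2 = F3*x3
F3 = F1 + F2 = 413 + 329 = 742 kg/hr
x3 = (F1*x1 + F2*x2)/F3
x3 = (413*0.56 + 329*0.55) / 742
x3 = 55.56%


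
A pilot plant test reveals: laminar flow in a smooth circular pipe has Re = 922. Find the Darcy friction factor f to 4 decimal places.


f = 64 / Re
f = 64 / 922
f = 0.0694


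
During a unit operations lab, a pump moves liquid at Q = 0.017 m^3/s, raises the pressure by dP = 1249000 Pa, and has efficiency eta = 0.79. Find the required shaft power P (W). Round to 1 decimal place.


P = Q * dP / eta
P = 0.017 * 1249000 / 0.79
P = 21233.0 / 0.79
P = 26877.2 W


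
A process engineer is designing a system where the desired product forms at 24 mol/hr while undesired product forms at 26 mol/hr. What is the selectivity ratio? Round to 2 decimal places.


S = desired product rate / undesired product rate
S = 24 / 26
S = 0.92


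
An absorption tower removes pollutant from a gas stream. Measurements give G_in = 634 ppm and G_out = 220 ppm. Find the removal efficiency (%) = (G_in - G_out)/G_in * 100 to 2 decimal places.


Efficiency = (G_in - G_out) / G_in * 100%
Efficiency = (634 - 220) / 634 * 100
Efficiency = 414 / 634 * 100
Efficiency = 65.30%


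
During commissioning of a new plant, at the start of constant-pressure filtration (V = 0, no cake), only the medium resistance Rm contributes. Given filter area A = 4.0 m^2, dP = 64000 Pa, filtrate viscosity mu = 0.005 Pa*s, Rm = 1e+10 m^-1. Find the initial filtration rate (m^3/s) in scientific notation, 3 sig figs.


rate = A * dP / (mu * Rm)
rate = 4.0 * 64000 / (0.005 * 1e+10)
rate = 256000.0 / 5.000e+07
rate = 5.12e-03 m^3/s


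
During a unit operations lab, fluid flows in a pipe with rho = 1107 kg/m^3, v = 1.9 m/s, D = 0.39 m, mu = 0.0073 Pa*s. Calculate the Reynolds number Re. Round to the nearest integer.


Re = rho * v * D / mu
Re = 1107 * 1.9 * 0.39 / 0.0073
Re = 820.287 / 0.0073
Re = 112368


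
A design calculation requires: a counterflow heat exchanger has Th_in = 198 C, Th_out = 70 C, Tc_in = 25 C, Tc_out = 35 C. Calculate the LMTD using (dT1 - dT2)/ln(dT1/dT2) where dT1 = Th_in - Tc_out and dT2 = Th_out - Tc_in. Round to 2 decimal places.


dT1 = Th_in - Tc_out = 198 - 35 = 163
dT2 = Th_out - Tc_in = 70 - 25 = 45
LMTD = (dT1 - dT2) / ln(dT1/dT2)
LMTD = (163 - 45) / ln(163/45)
LMTD = 91.68 K


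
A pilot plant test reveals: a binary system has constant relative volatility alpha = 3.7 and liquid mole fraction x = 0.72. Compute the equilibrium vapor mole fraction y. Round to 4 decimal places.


y = alpha*x / (1 + (alpha-1)*x)
y = 3.7*0.72 / (1 + (3.7-1)*0.72)
y = 2.664 / (1 + 1.944)
y = 2.664 / 2.944
y = 0.9049


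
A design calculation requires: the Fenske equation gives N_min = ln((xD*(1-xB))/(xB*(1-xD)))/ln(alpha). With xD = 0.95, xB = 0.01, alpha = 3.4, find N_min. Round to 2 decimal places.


N_min = ln((xD*(1-xB))/(xB*(1-xD))) / ln(alpha)
Numerator inside ln: 0.9405 / 0.0005 = 1881.0
ln(1881.0) = 7.539559
ln(alpha) = ln(3.4) = 1.223775
N_min = 7.539559 / 1.223775 = 6.16


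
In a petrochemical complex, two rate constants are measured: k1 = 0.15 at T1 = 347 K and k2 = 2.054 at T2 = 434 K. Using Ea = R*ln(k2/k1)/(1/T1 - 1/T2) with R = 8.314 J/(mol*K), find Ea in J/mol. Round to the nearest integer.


Ea = R * ln(k2/k1) / (1/T1 - 1/T2)
ln(k2/k1) = ln(2.054/0.15) = 2.6169091
1/T1 - 1/T2 = 1/347 - 1/434 = 0.000577696915
Ea = 8.314 * 2.6169091 / 0.000577696915
Ea = 37662 J/mol
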